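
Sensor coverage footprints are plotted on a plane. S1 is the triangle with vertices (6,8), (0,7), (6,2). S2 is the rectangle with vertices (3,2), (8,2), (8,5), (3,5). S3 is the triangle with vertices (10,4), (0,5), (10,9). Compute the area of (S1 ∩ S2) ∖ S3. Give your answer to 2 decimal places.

|S1 ∩ S2| = 5.25.
|(S1 ∩ S2) ∩ S3| = 1.35.
|(S1 ∩ S2) ∖ S3| = 5.25 − 1.35 = 3.90.

3.90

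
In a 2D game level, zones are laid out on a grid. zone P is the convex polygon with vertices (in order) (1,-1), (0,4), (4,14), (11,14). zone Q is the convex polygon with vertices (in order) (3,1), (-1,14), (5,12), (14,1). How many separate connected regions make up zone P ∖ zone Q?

zone P ∖ zone Q splits into 2 disjoint pieces (area 11.2683, area 20.3235).

2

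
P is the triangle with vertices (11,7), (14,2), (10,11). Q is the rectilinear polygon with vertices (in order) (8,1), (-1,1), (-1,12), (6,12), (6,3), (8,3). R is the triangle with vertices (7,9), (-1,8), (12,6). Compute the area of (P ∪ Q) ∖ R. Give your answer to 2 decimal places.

77.61

|P ∪ Q| = 84.5.
|(P ∪ Q) ∩ R| = 6.8932.
|(P ∪ Q) ∖ R| = 84.5 − 6.8932 = 77.61.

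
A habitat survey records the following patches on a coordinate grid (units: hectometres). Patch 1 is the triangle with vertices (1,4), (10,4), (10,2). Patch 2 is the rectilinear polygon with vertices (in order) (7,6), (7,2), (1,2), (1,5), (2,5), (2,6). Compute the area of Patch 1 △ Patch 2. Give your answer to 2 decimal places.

|Patch 1| = 9, |Patch 2| = 23, |Patch 1∩Patch 2| = 4.
|Patch 1 △ Patch 2| = |Patch 1| + |Patch 2| − 2·|Patch 1∩Patch 2| = 9 + 23 − 8 = 24.00.

24.00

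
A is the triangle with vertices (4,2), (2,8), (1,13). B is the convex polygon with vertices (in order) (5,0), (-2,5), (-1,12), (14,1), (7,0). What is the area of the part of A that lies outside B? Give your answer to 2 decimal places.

0.32

|A| = 2, |A∩B| = 1.6759.
|A ∖ B| = |A| − |A∩B| = 2 − 1.6759 = 0.32.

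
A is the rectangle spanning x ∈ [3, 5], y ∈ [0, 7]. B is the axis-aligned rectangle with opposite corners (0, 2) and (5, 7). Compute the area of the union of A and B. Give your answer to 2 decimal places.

29.00

By inclusion–exclusion:
Individual areas: |A| = 14, |B| = 25.
|A∩B|: x∈[3,5], y∈[2,7] → 2·5 = 10.
|A ∪ B| = 39 − 10 = 29.00.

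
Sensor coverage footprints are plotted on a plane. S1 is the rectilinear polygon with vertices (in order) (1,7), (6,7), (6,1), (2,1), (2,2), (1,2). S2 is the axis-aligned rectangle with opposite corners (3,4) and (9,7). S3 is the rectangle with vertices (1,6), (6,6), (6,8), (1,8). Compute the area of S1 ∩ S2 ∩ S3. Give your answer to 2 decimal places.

3.00

The intersection is the polygon with vertices (6,6), (3,6), (3,7), (6,7).
By the shoelace formula its area is 3.00.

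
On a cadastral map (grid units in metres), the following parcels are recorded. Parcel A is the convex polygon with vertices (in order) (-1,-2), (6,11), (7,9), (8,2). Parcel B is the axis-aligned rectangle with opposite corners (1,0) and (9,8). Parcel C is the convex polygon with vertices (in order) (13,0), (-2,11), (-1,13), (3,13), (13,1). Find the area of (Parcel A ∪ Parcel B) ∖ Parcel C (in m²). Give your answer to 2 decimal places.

|Parcel A ∪ Parcel B| = 72.7088.
|(Parcel A ∪ Parcel B) ∩ Parcel C| = 18.307.
|(Parcel A ∪ Parcel B) ∖ Parcel C| = 72.7088 − 18.307 = 54.40.

54.40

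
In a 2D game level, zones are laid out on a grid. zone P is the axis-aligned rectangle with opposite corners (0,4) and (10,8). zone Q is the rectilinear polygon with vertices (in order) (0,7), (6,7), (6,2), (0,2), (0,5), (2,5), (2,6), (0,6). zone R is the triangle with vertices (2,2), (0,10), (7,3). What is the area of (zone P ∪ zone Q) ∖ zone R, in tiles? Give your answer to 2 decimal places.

33.10

|zone P ∪ zone Q| = 52.
|(zone P ∪ zone Q) ∩ zone R| = 18.9.
|(zone P ∪ zone Q) ∖ zone R| = 52 − 18.9 = 33.10.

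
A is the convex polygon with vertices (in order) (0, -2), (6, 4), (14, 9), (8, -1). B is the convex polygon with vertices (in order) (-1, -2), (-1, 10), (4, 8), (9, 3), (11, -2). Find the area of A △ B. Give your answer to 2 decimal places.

81.32

|A| = 46, |B| = 97.5, |A∩B| = 31.0892.
|A △ B| = |A| + |B| − 2·|A∩B| = 46 + 97.5 − 62.1785 = 81.32.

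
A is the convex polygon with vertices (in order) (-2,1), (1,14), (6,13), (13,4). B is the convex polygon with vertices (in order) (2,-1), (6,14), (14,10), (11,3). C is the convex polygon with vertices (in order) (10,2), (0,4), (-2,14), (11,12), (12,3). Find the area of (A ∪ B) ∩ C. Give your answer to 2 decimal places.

111.75

|A ∪ B| = 152.2159.
|(A ∪ B) ∩ C| = 111.75.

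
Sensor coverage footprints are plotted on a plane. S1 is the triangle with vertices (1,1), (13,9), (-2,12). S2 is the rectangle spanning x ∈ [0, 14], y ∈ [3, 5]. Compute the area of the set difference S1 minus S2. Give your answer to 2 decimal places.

67.38

|S1| = 78, |S1∩S2| = 10.6212.
|S1 ∖ S2| = |S1| − |S1∩S2| = 78 − 10.6212 = 67.38.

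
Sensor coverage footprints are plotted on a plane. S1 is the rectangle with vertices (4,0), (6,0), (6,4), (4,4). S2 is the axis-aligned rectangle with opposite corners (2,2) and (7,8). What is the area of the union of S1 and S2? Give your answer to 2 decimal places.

By inclusion–exclusion:
Individual areas: |S1| = 8, |S2| = 30.
|S1∩S2|: x∈[4,6], y∈[2,4] → 2·2 = 4.
|S1 ∪ S2| = 38 − 4 = 34.00.

34.00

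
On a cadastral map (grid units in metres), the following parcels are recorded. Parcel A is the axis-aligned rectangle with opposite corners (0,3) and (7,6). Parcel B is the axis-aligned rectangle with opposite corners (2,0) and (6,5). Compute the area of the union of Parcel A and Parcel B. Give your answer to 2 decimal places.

33.00

By inclusion–exclusion:
Individual areas: |Parcel A| = 21, |Parcel B| = 20.
|Parcel A∩Parcel B|: x∈[2,6], y∈[3,5] → 4·2 = 8.
|Parcel A ∪ Parcel B| = 41 − 8 = 33.00.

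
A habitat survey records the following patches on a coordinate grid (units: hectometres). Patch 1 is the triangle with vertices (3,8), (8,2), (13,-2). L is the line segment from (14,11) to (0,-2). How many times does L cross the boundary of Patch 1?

The segment meets the boundary at (6.389,3.933), (6.741,4.259).

2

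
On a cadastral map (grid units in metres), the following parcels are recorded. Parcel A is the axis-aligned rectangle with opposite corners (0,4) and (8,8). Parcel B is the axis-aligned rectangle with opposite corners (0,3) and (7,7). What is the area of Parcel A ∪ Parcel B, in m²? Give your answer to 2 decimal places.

39.00

By inclusion–exclusion:
Individual areas: |Parcel A| = 32, |Parcel B| = 28.
|Parcel A∩Parcel B|: x∈[0,7], y∈[4,7] → 7·3 = 21.
|Parcel A ∪ Parcel B| = 60 − 21 = 39.00.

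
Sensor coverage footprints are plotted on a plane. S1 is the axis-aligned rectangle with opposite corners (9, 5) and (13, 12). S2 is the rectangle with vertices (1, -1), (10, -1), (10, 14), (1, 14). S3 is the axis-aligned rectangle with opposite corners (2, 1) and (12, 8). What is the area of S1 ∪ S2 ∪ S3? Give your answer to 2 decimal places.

164.00

By inclusion–exclusion:
Individual areas: |S1| = 28, |S2| = 135, |S3| = 70.
|S1∩S2|: x∈[9,10], y∈[5,12] → 1·7 = 7.
|S1∩S3|: x∈[9,12], y∈[5,8] → 3·3 = 9.
|S2∩S3|: x∈[2,10], y∈[1,8] → 8·7 = 56.
|S1∩S2∩S3| = 3.
|S1 ∪ S2 ∪ S3| = 233 − 72 + 3 = 164.00.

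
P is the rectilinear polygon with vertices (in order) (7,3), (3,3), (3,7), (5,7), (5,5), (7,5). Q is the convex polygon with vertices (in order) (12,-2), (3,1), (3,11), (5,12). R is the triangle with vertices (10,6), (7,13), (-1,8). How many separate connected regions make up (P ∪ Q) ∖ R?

2

(P ∪ Q) ∖ R splits into 2 disjoint pieces (area 46.5545, area 0.7619).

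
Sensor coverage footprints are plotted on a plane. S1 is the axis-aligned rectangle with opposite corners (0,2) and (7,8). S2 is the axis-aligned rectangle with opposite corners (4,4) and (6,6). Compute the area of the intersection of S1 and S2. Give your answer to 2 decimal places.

|S1∩S2|: x∈[4,6], y∈[4,6] → 2·2 = 4.

4.00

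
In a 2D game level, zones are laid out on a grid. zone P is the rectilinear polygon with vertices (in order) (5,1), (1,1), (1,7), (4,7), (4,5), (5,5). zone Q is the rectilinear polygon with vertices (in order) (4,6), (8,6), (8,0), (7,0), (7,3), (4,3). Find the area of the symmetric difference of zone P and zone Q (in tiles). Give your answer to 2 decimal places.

|zone P| = 22, |zone Q| = 15, |zone P∩zone Q| = 2.
|zone P △ zone Q| = |zone P| + |zone Q| − 2·|zone P∩zone Q| = 22 + 15 − 4 = 33.00.

33.00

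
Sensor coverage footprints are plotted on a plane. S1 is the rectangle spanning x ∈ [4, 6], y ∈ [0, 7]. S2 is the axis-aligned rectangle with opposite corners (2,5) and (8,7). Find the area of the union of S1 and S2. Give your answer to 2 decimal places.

By inclusion–exclusion:
Individual areas: |S1| = 14, |S2| = 12.
|S1∩S2|: x∈[4,6], y∈[5,7] → 2·2 = 4.
|S1 ∪ S2| = 26 − 4 = 22.00.

22.00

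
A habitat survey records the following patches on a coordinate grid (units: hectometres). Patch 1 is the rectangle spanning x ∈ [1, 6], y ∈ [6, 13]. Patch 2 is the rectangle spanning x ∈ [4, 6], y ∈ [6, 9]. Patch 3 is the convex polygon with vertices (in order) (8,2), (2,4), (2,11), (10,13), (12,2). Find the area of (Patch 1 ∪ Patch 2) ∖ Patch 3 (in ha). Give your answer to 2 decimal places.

|Patch 1 ∪ Patch 2| = 35.
|(Patch 1 ∪ Patch 2) ∩ Patch 3| = 22.
|(Patch 1 ∪ Patch 2) ∖ Patch 3| = 35 − 22 = 13.00.

13.00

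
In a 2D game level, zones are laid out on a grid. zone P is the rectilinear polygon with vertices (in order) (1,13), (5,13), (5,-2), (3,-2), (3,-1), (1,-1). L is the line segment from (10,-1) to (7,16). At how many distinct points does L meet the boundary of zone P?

The segment lies entirely outside zone P and never meets its boundary.

0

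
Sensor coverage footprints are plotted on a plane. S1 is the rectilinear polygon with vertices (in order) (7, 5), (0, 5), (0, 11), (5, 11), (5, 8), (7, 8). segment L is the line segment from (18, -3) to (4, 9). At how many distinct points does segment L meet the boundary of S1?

3

The segment meets the boundary at (5,8.143), (5.167,8), (7,6.429).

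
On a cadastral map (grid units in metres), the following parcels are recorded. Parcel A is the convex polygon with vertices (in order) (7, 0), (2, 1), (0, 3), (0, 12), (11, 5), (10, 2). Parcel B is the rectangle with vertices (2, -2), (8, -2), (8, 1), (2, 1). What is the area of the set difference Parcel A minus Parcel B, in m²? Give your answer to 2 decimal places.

|Parcel A| = 80.5, |Parcel A∩Parcel B| = 3.1667.
|Parcel A ∖ Parcel B| = |Parcel A| − |Parcel A∩Parcel B| = 80.5 − 3.1667 = 77.33.

77.33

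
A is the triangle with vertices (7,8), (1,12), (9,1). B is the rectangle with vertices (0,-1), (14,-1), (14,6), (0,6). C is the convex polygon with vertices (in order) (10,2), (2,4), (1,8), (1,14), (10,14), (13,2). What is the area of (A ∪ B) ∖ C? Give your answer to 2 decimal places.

63.50

|A ∪ B| = 109.4805.
|(A ∪ B) ∩ C| = 45.9805.
|(A ∪ B) ∖ C| = 109.4805 − 45.9805 = 63.50.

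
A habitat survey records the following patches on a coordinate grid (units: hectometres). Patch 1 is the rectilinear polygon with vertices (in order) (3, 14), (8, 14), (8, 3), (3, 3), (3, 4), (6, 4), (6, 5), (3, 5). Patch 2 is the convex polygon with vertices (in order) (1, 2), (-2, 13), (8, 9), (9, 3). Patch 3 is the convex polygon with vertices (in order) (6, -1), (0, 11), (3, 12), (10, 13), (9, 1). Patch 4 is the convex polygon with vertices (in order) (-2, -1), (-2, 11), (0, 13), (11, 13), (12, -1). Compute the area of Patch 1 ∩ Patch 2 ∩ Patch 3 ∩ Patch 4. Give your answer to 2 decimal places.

31.25

The intersection is the polygon with vertices (3.5,4), (6,4), (6,5), (3,5), (3,11), (8,9), (8,3), (4,3).
By the shoelace formula its area is 31.25.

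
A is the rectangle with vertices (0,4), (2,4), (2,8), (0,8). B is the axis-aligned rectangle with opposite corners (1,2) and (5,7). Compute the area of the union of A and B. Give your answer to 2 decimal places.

25.00

By inclusion–exclusion:
Individual areas: |A| = 8, |B| = 20.
|A∩B|: x∈[1,2], y∈[4,7] → 1·3 = 3.
|A ∪ B| = 28 − 3 = 25.00.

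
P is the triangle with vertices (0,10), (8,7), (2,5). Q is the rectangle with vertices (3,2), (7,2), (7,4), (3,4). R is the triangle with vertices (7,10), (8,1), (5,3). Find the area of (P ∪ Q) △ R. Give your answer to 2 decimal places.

|P ∪ Q| = 25.
|(P ∪ Q) ∩ R| = 4.1682.
|(P ∪ Q) △ R| = 25 + 12.5 − 8.3364 = 29.16.

29.16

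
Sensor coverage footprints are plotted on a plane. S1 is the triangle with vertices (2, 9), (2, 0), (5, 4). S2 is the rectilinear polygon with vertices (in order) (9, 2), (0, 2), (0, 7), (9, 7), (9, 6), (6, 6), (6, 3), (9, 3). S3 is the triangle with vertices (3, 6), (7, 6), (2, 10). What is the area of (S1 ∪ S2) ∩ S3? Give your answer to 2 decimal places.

3.79

The region (S1 ∪ S2) ∩ S3 is the polygon with vertices (3.2,7), (5.75,7), (7,6), (6,6), (3,6), (2.429,8.286).
By the shoelace formula its area is 3.79.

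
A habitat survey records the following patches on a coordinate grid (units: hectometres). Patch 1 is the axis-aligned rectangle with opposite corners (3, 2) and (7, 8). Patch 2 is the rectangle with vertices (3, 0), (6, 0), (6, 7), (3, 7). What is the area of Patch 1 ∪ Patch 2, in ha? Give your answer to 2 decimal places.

30.00

By inclusion–exclusion:
Individual areas: |Patch 1| = 24, |Patch 2| = 21.
|Patch 1∩Patch 2|: x∈[3,6], y∈[2,7] → 3·5 = 15.
|Patch 1 ∪ Patch 2| = 45 − 15 = 30.00.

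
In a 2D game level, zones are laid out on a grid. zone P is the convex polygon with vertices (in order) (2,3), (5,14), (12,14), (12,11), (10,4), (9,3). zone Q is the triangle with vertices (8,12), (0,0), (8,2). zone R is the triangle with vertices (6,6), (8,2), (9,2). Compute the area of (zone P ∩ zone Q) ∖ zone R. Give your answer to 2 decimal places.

|zone P ∩ zone Q| = 27.
|(zone P ∩ zone Q) ∩ zone R| = 1.0833.
|(zone P ∩ zone Q) ∖ zone R| = 27 − 1.0833 = 25.92.

25.92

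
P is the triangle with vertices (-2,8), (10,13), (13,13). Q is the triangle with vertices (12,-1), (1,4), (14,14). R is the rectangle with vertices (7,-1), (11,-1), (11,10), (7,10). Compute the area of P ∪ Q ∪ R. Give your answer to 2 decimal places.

101.67

By inclusion–exclusion:
Individual areas: |P| = 7.5, |Q| = 87.5, |R| = 44.
|P∩Q| = 0.0265.
|P∩R| = 0.
|Q∩R| = 37.2993.
|P∩Q∩R| = 0.
|P ∪ Q ∪ R| = 139 − 37.3258 + 0 = 101.67.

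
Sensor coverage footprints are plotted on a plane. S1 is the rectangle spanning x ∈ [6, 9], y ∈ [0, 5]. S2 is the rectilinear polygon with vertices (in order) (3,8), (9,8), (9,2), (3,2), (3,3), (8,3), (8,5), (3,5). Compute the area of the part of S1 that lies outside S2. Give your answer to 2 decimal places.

|S1| = 15, |S1∩S2| = 5.
|S1 ∖ S2| = |S1| − |S1∩S2| = 15 − 5 = 10.00.

10.00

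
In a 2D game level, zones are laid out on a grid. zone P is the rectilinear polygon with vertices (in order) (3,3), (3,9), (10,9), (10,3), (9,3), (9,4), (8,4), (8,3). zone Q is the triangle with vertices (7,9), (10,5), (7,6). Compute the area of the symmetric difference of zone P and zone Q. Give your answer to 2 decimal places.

36.50

|zone P| = 41, |zone Q| = 4.5, |zone P∩zone Q| = 4.5.
|zone P △ zone Q| = |zone P| + |zone Q| − 2·|zone P∩zone Q| = 41 + 4.5 − 9 = 36.50.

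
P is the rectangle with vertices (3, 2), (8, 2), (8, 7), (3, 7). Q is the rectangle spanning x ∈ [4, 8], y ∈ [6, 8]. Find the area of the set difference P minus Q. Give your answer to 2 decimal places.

|P∩Q|: x∈[4,8], y∈[6,7] → 4·1 = 4.
|P| = 25.
|P ∖ Q| = |P| − |P∩Q| = 25 − 4 = 21.00.

21.00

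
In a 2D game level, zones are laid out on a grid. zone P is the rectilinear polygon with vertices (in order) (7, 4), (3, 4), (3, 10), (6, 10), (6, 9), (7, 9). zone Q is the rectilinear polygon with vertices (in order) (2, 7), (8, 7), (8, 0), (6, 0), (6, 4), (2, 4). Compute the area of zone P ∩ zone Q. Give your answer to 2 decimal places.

The intersection is the polygon with vertices (6,4), (3,4), (3,7), (7,7), (7,4).
By the shoelace formula its area is 12.00.

12.00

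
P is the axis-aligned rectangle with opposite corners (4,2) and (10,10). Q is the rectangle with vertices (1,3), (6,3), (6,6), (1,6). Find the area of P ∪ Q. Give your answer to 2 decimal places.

57.00

By inclusion–exclusion:
Individual areas: |P| = 48, |Q| = 15.
|P∩Q|: x∈[4,6], y∈[3,6] → 2·3 = 6.
|P ∪ Q| = 63 − 6 = 57.00.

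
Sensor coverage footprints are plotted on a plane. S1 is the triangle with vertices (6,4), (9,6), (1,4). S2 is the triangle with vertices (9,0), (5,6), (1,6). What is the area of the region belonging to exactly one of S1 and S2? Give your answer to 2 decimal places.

|S1| = 5, |S2| = 12, |S1∩S2| = 2.3553.
|S1 △ S2| = |S1| + |S2| − 2·|S1∩S2| = 5 + 12 − 4.7106 = 12.29.

12.29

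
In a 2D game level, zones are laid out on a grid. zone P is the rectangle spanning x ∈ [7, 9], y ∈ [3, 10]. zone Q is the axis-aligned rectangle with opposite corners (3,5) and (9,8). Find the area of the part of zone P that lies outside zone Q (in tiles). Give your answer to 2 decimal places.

|zone P∩zone Q|: x∈[7,9], y∈[5,8] → 2·3 = 6.
|zone P| = 14.
|zone P ∖ zone Q| = |zone P| − |zone P∩zone Q| = 14 − 6 = 8.00.

8.00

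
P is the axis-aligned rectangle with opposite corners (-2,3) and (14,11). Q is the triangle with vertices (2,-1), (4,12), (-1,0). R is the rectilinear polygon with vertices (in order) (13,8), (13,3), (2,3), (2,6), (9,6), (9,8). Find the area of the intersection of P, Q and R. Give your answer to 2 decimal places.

2.54

The intersection is the polygon with vertices (2.615,3), (2,3), (2,6), (3.077,6).
By the shoelace formula its area is 2.54.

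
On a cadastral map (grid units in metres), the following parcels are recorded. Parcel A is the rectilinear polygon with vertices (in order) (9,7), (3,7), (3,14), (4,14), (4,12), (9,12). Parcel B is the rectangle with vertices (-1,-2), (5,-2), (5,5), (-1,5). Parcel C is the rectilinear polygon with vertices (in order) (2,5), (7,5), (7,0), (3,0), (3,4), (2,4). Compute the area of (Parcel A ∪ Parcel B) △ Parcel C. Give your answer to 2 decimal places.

|Parcel A ∪ Parcel B| = 74.
|(Parcel A ∪ Parcel B) ∩ Parcel C| = 11.
|(Parcel A ∪ Parcel B) △ Parcel C| = 74 + 21 − 22 = 73.00.

73.00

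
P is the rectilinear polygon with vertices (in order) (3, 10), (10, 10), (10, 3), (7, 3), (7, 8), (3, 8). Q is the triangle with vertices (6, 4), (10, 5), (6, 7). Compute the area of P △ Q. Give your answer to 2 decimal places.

|P| = 29, |Q| = 6, |P∩Q| = 3.375.
|P △ Q| = |P| + |Q| − 2·|P∩Q| = 29 + 6 − 6.75 = 28.25.

28.25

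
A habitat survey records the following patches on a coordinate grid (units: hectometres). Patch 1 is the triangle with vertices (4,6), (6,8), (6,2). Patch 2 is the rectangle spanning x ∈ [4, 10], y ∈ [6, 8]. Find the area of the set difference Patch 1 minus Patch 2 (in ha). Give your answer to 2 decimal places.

|Patch 1| = 6, |Patch 1∩Patch 2| = 2.
|Patch 1 ∖ Patch 2| = |Patch 1| − |Patch 1∩Patch 2| = 6 − 2 = 4.00.

4.00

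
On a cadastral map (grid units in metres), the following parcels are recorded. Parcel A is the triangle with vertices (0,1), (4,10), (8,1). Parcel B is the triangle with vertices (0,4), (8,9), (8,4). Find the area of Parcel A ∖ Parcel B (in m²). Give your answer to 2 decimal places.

|Parcel A| = 36, |Parcel A∩Parcel B| = 10.1003.
|Parcel A ∖ Parcel B| = |Parcel A| − |Parcel A∩Parcel B| = 36 − 10.1003 = 25.90.

25.90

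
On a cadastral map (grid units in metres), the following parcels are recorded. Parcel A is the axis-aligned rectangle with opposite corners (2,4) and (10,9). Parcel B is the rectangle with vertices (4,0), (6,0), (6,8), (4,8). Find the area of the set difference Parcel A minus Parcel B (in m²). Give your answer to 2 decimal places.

|Parcel A∩Parcel B|: x∈[4,6], y∈[4,8] → 2·4 = 8.
|Parcel A| = 40.
|Parcel A ∖ Parcel B| = |Parcel A| − |Parcel A∩Parcel B| = 40 − 8 = 32.00.

32.00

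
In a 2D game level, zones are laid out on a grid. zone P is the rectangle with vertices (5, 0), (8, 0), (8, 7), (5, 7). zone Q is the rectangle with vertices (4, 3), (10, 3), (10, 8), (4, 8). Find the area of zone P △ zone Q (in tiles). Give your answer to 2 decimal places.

27.00

|zone P∩zone Q|: x∈[5,8], y∈[3,7] → 3·4 = 12.
|zone P △ zone Q| = |zone P| + |zone Q| − 2·|zone P∩zone Q| = 21 + 30 − 24 = 27.00.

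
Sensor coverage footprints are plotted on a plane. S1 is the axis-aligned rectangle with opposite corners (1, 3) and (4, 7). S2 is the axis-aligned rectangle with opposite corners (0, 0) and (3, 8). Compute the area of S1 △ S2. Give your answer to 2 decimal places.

|S1∩S2|: x∈[1,3], y∈[3,7] → 2·4 = 8.
|S1 △ S2| = |S1| + |S2| − 2·|S1∩S2| = 12 + 24 − 16 = 20.00.

20.00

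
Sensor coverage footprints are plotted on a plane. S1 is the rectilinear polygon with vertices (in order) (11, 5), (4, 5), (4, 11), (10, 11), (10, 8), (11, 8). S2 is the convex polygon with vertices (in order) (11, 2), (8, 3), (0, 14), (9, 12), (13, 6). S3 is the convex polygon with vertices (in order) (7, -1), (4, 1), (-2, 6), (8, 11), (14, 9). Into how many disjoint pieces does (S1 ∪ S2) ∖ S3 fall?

(S1 ∪ S2) ∖ S3 splits into 2 disjoint pieces (area 21.9452, area 5.9548).

2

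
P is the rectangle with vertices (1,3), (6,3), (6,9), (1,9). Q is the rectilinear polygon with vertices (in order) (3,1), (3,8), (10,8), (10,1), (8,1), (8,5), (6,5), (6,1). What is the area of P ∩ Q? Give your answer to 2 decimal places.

The intersection is the polygon with vertices (6,3), (3,3), (3,8), (6,8), (6,5).
By the shoelace formula its area is 15.00.

15.00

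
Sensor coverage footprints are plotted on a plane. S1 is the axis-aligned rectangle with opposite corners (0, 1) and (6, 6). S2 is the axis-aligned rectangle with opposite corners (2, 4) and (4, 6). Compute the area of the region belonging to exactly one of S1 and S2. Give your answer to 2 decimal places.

|S1∩S2|: x∈[2,4], y∈[4,6] → 2·2 = 4.
|S1 △ S2| = |S1| + |S2| − 2·|S1∩S2| = 30 + 4 − 8 = 26.00.

26.00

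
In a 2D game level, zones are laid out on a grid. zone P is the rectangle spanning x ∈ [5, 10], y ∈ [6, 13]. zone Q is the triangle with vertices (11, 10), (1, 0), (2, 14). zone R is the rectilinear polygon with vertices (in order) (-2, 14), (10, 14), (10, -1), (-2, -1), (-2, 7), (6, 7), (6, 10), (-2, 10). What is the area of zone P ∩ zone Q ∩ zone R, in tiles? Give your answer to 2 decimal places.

20.28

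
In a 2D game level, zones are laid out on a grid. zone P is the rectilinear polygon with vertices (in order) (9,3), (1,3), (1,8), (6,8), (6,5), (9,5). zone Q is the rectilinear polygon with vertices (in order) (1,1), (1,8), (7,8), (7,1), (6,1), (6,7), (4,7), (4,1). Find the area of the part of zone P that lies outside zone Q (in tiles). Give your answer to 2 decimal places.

12.00

|zone P| = 31, |zone P∩zone Q| = 19.
|zone P ∖ zone Q| = |zone P| − |zone P∩zone Q| = 31 − 19 = 12.00.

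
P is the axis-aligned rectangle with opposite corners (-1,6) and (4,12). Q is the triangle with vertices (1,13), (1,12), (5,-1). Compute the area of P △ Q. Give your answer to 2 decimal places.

|P| = 30, |Q| = 2, |P∩Q| = 1.3187.
|P △ Q| = |P| + |Q| − 2·|P∩Q| = 30 + 2 − 2.6374 = 29.36.

29.36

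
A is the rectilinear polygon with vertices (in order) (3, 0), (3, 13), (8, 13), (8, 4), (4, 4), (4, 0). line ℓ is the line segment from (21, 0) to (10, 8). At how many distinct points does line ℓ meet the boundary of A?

0

The segment lies entirely outside A and never meets its boundary.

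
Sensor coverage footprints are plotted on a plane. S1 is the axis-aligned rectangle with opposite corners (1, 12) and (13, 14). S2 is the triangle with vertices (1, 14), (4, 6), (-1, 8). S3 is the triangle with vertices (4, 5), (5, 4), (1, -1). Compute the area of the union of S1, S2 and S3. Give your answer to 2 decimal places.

By inclusion–exclusion:
Individual areas: |S1| = 24, |S2| = 17, |S3| = 4.5.
|S1∩S2| = 0.75.
|S1∩S3| = 0.
|S2∩S3| = 0.
|S1∩S2∩S3| = 0.
|S1 ∪ S2 ∪ S3| = 45.5 − 0.75 + 0 = 44.75.

44.75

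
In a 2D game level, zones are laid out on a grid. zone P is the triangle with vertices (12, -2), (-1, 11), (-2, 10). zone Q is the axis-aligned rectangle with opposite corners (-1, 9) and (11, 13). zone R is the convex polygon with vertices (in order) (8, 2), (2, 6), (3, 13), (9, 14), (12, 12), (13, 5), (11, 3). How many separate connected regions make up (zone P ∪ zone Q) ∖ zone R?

3

(zone P ∪ zone Q) ∖ zone R splits into 3 disjoint pieces (area 2, area 18.9554, area 0.0833).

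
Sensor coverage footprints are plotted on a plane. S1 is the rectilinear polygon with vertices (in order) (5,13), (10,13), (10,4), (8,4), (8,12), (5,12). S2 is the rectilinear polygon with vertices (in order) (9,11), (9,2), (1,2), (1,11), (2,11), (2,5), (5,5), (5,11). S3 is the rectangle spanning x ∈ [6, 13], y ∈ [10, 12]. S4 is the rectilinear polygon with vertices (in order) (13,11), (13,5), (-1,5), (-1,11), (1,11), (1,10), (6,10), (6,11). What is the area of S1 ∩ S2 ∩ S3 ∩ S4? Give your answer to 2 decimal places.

The intersection is the polygon with vertices (9,11), (9,10), (8,10), (8,11).
By the shoelace formula its area is 1.00.

1.00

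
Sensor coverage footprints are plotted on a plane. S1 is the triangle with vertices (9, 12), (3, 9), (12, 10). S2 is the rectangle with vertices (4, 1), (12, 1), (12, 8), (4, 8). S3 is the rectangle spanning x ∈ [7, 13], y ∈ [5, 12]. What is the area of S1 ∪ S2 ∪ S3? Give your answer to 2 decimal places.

By inclusion–exclusion:
Individual areas: |S1| = 10.5, |S2| = 56, |S3| = 42.
|S1∩S2| = 0.
|S1∩S3| = 7.3889.
|S2∩S3|: x∈[7,12], y∈[5,8] → 5·3 = 15.
|S1∩S2∩S3| = 0.
|S1 ∪ S2 ∪ S3| = 108.5 − 22.3889 + 0 = 86.11.

86.11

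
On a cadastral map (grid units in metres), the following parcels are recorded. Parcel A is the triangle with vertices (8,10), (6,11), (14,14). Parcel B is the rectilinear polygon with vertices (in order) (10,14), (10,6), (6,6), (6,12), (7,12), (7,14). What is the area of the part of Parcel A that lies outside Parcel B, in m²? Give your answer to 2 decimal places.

2.33

|Parcel A| = 7, |Parcel A∩Parcel B| = 4.6667.
|Parcel A ∖ Parcel B| = |Parcel A| − |Parcel A∩Parcel B| = 7 − 4.6667 = 2.33.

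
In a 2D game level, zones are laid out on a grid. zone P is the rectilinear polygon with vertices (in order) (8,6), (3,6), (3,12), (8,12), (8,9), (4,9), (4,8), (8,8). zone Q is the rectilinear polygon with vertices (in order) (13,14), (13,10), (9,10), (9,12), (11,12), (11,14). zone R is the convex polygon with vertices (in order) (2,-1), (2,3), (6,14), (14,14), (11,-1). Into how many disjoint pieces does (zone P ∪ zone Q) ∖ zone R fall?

1

(zone P ∪ zone Q) ∖ zone R is a single connected region.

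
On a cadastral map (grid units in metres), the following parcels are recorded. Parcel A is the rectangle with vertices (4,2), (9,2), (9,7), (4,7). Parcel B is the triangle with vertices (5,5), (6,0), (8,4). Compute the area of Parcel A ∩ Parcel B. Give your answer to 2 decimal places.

The intersection is the polygon with vertices (5.6,2), (5,5), (8,4), (7,2).
By the shoelace formula its area is 5.60.

5.60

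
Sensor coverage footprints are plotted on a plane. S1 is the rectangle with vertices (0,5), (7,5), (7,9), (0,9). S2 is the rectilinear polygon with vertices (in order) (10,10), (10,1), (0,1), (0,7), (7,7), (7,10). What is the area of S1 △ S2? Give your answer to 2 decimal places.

69.00

|S1| = 28, |S2| = 69, |S1∩S2| = 14.
|S1 △ S2| = |S1| + |S2| − 2·|S1∩S2| = 28 + 69 − 28 = 69.00.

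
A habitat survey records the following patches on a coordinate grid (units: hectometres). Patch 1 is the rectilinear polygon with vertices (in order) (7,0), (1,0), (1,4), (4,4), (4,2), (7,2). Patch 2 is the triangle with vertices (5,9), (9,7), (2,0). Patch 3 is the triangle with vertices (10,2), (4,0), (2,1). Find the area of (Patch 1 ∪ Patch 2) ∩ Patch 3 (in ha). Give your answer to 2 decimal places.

The region (Patch 1 ∪ Patch 2) ∩ Patch 3 is the polygon with vertices (7,1), (4,0), (2,1), (7,1.625).
By the shoelace formula its area is 4.06.

4.06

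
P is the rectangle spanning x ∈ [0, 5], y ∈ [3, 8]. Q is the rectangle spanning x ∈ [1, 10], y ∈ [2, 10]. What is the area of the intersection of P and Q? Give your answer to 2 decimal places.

20.00

|P∩Q|: x∈[1,5], y∈[3,8] → 4·5 = 20.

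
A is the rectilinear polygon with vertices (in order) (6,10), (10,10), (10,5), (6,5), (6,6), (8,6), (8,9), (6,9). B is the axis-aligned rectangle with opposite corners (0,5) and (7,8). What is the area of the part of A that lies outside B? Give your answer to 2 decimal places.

13.00

|A| = 14, |A∩B| = 1.
|A ∖ B| = |A| − |A∩B| = 14 − 1 = 13.00.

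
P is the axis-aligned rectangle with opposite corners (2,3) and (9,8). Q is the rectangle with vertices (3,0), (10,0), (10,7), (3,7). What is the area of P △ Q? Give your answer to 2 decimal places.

|P∩Q|: x∈[3,9], y∈[3,7] → 6·4 = 24.
|P △ Q| = |P| + |Q| − 2·|P∩Q| = 35 + 49 − 48 = 36.00.

36.00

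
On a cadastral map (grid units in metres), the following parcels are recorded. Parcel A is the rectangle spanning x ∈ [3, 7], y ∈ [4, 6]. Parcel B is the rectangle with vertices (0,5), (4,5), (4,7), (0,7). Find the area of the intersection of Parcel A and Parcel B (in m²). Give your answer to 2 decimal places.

|Parcel A∩Parcel B|: x∈[3,4], y∈[5,6] → 1·1 = 1.

1.00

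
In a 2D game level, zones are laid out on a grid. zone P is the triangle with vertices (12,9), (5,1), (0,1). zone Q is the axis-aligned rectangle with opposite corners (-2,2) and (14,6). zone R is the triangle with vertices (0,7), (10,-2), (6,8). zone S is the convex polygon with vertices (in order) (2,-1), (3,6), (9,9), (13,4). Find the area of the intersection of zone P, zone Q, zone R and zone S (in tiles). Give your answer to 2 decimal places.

6.88

The intersection is the polygon with vertices (3.83,3.553), (6.947,5.632), (7.608,3.98), (5.875,2), (5.556,2).
By the shoelace formula its area is 6.88.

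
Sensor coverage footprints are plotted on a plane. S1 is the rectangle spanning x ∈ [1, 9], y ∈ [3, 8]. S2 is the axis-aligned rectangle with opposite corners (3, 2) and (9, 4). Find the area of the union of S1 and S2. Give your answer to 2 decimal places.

46.00

By inclusion–exclusion:
Individual areas: |S1| = 40, |S2| = 12.
|S1∩S2|: x∈[3,9], y∈[3,4] → 6·1 = 6.
|S1 ∪ S2| = 52 − 6 = 46.00.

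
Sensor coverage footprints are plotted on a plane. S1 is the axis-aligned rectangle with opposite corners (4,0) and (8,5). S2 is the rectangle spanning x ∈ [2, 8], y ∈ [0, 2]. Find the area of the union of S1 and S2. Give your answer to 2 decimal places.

By inclusion–exclusion:
Individual areas: |S1| = 20, |S2| = 12.
|S1∩S2|: x∈[4,8], y∈[0,2] → 4·2 = 8.
|S1 ∪ S2| = 32 − 8 = 24.00.

24.00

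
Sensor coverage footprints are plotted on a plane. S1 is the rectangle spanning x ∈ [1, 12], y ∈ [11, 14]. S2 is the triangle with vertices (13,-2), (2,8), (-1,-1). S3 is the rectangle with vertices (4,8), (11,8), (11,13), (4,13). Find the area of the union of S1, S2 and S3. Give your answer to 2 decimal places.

118.50

By inclusion–exclusion:
Individual areas: |S1| = 33, |S2| = 64.5, |S3| = 35.
|S1∩S2| = 0.
|S1∩S3|: x∈[4,11], y∈[11,13] → 7·2 = 14.
|S2∩S3| = 0.
|S1∩S2∩S3| = 0.
|S1 ∪ S2 ∪ S3| = 132.5 − 14 + 0 = 118.50.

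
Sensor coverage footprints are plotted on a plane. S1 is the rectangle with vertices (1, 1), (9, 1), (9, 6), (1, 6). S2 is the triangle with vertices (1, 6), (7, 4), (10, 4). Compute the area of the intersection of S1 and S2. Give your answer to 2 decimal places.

The intersection is the polygon with vertices (9,4), (7,4), (1,6), (9,4.222).
By the shoelace formula its area is 2.89.

2.89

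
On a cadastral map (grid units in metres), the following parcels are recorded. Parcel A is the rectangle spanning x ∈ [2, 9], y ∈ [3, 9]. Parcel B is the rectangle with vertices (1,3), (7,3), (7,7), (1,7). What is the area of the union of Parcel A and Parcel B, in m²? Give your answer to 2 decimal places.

46.00

By inclusion–exclusion:
Individual areas: |Parcel A| = 42, |Parcel B| = 24.
|Parcel A∩Parcel B|: x∈[2,7], y∈[3,7] → 5·4 = 20.
|Parcel A ∪ Parcel B| = 66 − 20 = 46.00.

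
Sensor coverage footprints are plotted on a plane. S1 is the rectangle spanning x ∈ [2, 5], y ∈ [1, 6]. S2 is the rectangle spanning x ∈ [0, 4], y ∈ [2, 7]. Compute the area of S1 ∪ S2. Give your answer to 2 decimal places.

By inclusion–exclusion:
Individual areas: |S1| = 15, |S2| = 20.
|S1∩S2|: x∈[2,4], y∈[2,6] → 2·4 = 8.
|S1 ∪ S2| = 35 − 8 = 27.00.

27.00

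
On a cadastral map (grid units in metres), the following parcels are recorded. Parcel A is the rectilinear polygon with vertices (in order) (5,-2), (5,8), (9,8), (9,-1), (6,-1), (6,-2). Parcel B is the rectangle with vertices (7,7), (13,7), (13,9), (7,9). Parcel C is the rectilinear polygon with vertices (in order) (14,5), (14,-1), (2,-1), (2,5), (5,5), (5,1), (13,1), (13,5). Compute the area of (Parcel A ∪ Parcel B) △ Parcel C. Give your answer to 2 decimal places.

|Parcel A ∪ Parcel B| = 47.
|(Parcel A ∪ Parcel B) ∩ Parcel C| = 8.
|(Parcel A ∪ Parcel B) △ Parcel C| = 47 + 40 − 16 = 71.00.

71.00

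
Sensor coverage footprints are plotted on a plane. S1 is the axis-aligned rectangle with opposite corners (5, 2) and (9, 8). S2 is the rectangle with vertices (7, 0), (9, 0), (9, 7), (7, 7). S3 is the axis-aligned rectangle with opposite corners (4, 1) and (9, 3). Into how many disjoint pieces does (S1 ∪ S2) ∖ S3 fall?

(S1 ∪ S2) ∖ S3 splits into 2 disjoint pieces (area 2, area 20).

2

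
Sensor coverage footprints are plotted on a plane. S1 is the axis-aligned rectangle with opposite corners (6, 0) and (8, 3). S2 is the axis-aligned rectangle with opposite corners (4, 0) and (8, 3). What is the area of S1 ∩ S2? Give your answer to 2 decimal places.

6.00

|S1∩S2|: x∈[6,8], y∈[0,3] → 2·3 = 6.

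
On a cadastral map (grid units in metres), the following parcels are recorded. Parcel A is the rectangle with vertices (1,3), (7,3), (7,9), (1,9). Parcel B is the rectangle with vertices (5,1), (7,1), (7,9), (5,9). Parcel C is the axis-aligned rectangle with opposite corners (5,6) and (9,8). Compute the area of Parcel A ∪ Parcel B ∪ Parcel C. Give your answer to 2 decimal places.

44.00

By inclusion–exclusion:
Individual areas: |Parcel A| = 36, |Parcel B| = 16, |Parcel C| = 8.
|Parcel A∩Parcel B|: x∈[5,7], y∈[3,9] → 2·6 = 12.
|Parcel A∩Parcel C|: x∈[5,7], y∈[6,8] → 2·2 = 4.
|Parcel B∩Parcel C|: x∈[5,7], y∈[6,8] → 2·2 = 4.
|Parcel A∩Parcel B∩Parcel C| = 4.
|Parcel A ∪ Parcel B ∪ Parcel C| = 60 − 20 + 4 = 44.00.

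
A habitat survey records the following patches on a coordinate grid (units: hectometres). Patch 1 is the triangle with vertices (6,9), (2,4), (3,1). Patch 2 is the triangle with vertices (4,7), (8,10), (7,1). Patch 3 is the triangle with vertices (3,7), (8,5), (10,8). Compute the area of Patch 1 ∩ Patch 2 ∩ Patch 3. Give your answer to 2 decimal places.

0.79

The intersection is the polygon with vertices (4.957,6.217), (4.25,6.5), (4.154,6.692), (4.581,7.226), (5.377,7.34).
By the shoelace formula its area is 0.79.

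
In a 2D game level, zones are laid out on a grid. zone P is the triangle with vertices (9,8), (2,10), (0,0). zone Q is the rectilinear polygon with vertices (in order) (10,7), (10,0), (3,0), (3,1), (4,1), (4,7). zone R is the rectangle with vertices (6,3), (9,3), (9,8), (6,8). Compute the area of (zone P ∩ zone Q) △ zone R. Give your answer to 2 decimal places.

18.55

|zone P ∩ zone Q| = 6.6736.
|(zone P ∩ zone Q) ∩ zone R| = 1.5625.
|(zone P ∩ zone Q) △ zone R| = 6.6736 + 15 − 3.125 = 18.55.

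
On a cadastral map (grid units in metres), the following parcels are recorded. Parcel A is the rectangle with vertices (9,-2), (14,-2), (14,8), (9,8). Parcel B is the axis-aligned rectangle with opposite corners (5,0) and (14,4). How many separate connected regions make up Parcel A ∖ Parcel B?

2

Parcel A ∖ Parcel B splits into 2 disjoint pieces (area 10, area 20).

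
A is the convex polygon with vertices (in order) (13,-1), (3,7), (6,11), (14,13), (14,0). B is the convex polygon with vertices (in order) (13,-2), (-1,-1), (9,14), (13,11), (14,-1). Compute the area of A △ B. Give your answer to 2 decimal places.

|A| = 93.5, |B| = 142.5, |A∩B| = 78.8518.
|A △ B| = |A| + |B| − 2·|A∩B| = 93.5 + 142.5 − 157.7036 = 78.30.

78.30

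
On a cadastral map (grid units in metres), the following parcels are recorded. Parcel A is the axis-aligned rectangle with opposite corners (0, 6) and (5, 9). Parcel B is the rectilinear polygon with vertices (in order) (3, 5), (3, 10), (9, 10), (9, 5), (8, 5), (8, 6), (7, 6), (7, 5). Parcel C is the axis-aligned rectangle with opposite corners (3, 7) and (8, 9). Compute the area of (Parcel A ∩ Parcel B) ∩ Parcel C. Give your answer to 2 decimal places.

4.00

The region (Parcel A ∩ Parcel B) ∩ Parcel C is the polygon with vertices (5,7), (3,7), (3,9), (5,9).
By the shoelace formula its area is 4.00.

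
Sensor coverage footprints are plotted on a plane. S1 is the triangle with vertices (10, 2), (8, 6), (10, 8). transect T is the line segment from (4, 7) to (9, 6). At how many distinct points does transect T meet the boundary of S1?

The segment meets the boundary at (8.167,6.167).

1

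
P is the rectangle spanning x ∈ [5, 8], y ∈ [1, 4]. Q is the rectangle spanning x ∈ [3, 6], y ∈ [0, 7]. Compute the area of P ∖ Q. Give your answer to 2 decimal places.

6.00

|P∩Q|: x∈[5,6], y∈[1,4] → 1·3 = 3.
|P| = 9.
|P ∖ Q| = |P| − |P∩Q| = 9 − 3 = 6.00.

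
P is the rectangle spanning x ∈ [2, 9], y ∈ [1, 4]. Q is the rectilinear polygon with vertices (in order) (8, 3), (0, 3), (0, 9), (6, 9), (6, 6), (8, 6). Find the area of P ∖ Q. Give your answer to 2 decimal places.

|P| = 21, |P∩Q| = 6.
|P ∖ Q| = |P| − |P∩Q| = 21 − 6 = 15.00.

15.00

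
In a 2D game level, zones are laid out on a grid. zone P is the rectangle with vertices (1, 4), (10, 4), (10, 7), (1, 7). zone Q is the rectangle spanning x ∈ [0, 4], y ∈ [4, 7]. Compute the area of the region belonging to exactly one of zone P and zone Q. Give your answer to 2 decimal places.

21.00

|zone P∩zone Q|: x∈[1,4], y∈[4,7] → 3·3 = 9.
|zone P △ zone Q| = |zone P| + |zone Q| − 2·|zone P∩zone Q| = 27 + 12 − 18 = 21.00.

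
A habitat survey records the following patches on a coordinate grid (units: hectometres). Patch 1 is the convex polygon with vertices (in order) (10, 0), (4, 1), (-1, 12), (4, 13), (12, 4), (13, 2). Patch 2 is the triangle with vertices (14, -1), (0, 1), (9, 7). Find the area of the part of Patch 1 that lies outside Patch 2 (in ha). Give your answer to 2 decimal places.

|Patch 1| = 95, |Patch 1∩Patch 2| = 37.5393.
|Patch 1 ∖ Patch 2| = |Patch 1| − |Patch 1∩Patch 2| = 95 − 37.5393 = 57.46.

57.46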